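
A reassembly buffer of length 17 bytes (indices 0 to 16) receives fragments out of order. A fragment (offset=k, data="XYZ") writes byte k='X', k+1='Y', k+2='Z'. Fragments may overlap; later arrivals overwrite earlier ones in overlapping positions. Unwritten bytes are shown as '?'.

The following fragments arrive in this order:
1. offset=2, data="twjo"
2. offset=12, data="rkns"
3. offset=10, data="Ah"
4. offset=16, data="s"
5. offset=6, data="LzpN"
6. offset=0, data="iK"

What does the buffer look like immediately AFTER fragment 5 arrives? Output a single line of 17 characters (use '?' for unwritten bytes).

Answer: ??twjoLzpNAhrknss

Derivation:
Fragment 1: offset=2 data="twjo" -> buffer=??twjo???????????
Fragment 2: offset=12 data="rkns" -> buffer=??twjo??????rkns?
Fragment 3: offset=10 data="Ah" -> buffer=??twjo????Ahrkns?
Fragment 4: offset=16 data="s" -> buffer=??twjo????Ahrknss
Fragment 5: offset=6 data="LzpN" -> buffer=??twjoLzpNAhrknss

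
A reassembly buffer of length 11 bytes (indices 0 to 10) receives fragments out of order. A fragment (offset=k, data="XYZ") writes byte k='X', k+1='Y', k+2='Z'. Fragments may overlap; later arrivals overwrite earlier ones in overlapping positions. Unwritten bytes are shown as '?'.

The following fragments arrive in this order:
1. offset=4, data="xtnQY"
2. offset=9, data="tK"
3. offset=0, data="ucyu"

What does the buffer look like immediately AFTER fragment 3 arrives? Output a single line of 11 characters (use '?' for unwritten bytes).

Fragment 1: offset=4 data="xtnQY" -> buffer=????xtnQY??
Fragment 2: offset=9 data="tK" -> buffer=????xtnQYtK
Fragment 3: offset=0 data="ucyu" -> buffer=ucyuxtnQYtK

Answer: ucyuxtnQYtK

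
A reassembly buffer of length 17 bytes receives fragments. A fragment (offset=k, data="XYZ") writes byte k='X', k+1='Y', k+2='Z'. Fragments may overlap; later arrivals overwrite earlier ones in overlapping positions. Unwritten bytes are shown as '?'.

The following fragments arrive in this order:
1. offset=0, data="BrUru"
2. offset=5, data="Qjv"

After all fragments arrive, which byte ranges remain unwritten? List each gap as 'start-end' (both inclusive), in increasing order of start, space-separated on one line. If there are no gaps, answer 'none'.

Answer: 8-16

Derivation:
Fragment 1: offset=0 len=5
Fragment 2: offset=5 len=3
Gaps: 8-16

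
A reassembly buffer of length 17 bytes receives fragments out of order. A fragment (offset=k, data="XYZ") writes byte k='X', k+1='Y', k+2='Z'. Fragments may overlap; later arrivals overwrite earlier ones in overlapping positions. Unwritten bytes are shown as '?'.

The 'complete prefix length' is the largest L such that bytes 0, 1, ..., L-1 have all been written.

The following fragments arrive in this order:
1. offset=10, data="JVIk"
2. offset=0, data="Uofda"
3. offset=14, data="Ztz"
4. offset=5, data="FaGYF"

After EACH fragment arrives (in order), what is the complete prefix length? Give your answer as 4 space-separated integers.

Fragment 1: offset=10 data="JVIk" -> buffer=??????????JVIk??? -> prefix_len=0
Fragment 2: offset=0 data="Uofda" -> buffer=Uofda?????JVIk??? -> prefix_len=5
Fragment 3: offset=14 data="Ztz" -> buffer=Uofda?????JVIkZtz -> prefix_len=5
Fragment 4: offset=5 data="FaGYF" -> buffer=UofdaFaGYFJVIkZtz -> prefix_len=17

Answer: 0 5 5 17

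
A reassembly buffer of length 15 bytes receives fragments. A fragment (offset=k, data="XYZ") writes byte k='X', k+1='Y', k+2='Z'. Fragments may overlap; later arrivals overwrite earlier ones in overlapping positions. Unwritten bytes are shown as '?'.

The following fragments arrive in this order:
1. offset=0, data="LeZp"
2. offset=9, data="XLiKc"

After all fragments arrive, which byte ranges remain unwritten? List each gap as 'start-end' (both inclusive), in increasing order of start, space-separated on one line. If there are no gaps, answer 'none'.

Fragment 1: offset=0 len=4
Fragment 2: offset=9 len=5
Gaps: 4-8 14-14

Answer: 4-8 14-14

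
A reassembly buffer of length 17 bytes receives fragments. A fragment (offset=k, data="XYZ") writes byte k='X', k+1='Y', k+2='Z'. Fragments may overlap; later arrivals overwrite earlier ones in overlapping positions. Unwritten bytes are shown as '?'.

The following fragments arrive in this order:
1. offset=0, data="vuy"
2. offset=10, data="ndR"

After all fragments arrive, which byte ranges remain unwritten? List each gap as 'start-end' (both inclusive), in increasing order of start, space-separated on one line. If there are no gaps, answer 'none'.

Fragment 1: offset=0 len=3
Fragment 2: offset=10 len=3
Gaps: 3-9 13-16

Answer: 3-9 13-16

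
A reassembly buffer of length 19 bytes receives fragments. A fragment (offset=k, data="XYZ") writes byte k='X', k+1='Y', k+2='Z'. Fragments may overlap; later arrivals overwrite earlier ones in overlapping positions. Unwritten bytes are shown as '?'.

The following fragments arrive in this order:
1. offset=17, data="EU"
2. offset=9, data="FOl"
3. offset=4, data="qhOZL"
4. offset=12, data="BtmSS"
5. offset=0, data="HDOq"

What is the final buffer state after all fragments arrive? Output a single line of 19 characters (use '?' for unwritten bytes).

Answer: HDOqqhOZLFOlBtmSSEU

Derivation:
Fragment 1: offset=17 data="EU" -> buffer=?????????????????EU
Fragment 2: offset=9 data="FOl" -> buffer=?????????FOl?????EU
Fragment 3: offset=4 data="qhOZL" -> buffer=????qhOZLFOl?????EU
Fragment 4: offset=12 data="BtmSS" -> buffer=????qhOZLFOlBtmSSEU
Fragment 5: offset=0 data="HDOq" -> buffer=HDOqqhOZLFOlBtmSSEU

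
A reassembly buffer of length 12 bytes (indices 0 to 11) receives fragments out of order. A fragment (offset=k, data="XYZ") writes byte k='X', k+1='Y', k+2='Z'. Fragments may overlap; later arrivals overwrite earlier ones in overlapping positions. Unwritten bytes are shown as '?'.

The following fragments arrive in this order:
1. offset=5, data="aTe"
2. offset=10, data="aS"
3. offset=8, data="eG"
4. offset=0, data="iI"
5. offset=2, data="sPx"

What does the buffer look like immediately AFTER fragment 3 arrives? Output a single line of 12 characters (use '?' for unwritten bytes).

Answer: ?????aTeeGaS

Derivation:
Fragment 1: offset=5 data="aTe" -> buffer=?????aTe????
Fragment 2: offset=10 data="aS" -> buffer=?????aTe??aS
Fragment 3: offset=8 data="eG" -> buffer=?????aTeeGaS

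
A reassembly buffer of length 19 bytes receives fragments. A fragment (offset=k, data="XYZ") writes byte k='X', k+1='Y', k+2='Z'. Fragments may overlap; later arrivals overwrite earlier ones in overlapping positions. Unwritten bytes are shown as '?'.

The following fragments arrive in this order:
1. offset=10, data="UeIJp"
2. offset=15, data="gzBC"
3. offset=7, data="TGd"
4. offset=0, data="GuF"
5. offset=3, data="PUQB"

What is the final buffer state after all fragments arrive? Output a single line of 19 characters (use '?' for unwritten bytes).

Answer: GuFPUQBTGdUeIJpgzBC

Derivation:
Fragment 1: offset=10 data="UeIJp" -> buffer=??????????UeIJp????
Fragment 2: offset=15 data="gzBC" -> buffer=??????????UeIJpgzBC
Fragment 3: offset=7 data="TGd" -> buffer=???????TGdUeIJpgzBC
Fragment 4: offset=0 data="GuF" -> buffer=GuF????TGdUeIJpgzBC
Fragment 5: offset=3 data="PUQB" -> buffer=GuFPUQBTGdUeIJpgzBC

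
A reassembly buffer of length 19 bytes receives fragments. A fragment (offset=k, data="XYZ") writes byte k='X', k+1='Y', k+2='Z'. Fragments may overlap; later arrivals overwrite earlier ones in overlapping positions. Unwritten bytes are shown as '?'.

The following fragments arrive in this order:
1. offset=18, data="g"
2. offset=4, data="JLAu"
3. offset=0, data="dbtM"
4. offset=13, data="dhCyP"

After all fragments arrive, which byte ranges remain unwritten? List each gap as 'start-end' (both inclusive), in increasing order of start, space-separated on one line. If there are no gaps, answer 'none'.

Answer: 8-12

Derivation:
Fragment 1: offset=18 len=1
Fragment 2: offset=4 len=4
Fragment 3: offset=0 len=4
Fragment 4: offset=13 len=5
Gaps: 8-12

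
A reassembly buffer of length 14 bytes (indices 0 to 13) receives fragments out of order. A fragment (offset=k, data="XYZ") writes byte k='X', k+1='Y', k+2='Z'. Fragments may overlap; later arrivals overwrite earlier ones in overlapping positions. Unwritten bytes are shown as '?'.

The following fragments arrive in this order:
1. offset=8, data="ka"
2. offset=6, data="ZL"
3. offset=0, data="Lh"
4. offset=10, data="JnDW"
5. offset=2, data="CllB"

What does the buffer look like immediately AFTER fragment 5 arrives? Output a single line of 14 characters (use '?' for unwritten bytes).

Fragment 1: offset=8 data="ka" -> buffer=????????ka????
Fragment 2: offset=6 data="ZL" -> buffer=??????ZLka????
Fragment 3: offset=0 data="Lh" -> buffer=Lh????ZLka????
Fragment 4: offset=10 data="JnDW" -> buffer=Lh????ZLkaJnDW
Fragment 5: offset=2 data="CllB" -> buffer=LhCllBZLkaJnDW

Answer: LhCllBZLkaJnDW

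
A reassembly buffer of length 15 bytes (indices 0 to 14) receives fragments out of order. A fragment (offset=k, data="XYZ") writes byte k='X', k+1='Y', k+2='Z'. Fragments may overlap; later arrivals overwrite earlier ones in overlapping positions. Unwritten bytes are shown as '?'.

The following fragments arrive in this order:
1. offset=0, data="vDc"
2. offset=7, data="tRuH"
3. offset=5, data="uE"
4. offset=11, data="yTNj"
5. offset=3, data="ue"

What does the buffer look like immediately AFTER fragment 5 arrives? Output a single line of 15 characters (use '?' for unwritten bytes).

Fragment 1: offset=0 data="vDc" -> buffer=vDc????????????
Fragment 2: offset=7 data="tRuH" -> buffer=vDc????tRuH????
Fragment 3: offset=5 data="uE" -> buffer=vDc??uEtRuH????
Fragment 4: offset=11 data="yTNj" -> buffer=vDc??uEtRuHyTNj
Fragment 5: offset=3 data="ue" -> buffer=vDcueuEtRuHyTNj

Answer: vDcueuEtRuHyTNj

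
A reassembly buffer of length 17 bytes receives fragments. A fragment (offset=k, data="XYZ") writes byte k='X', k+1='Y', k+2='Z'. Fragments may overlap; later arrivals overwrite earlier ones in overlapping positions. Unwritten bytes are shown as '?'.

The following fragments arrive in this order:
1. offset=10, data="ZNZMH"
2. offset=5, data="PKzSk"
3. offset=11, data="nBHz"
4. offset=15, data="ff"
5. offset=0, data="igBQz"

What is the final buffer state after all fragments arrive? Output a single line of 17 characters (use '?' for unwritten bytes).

Answer: igBQzPKzSkZnBHzff

Derivation:
Fragment 1: offset=10 data="ZNZMH" -> buffer=??????????ZNZMH??
Fragment 2: offset=5 data="PKzSk" -> buffer=?????PKzSkZNZMH??
Fragment 3: offset=11 data="nBHz" -> buffer=?????PKzSkZnBHz??
Fragment 4: offset=15 data="ff" -> buffer=?????PKzSkZnBHzff
Fragment 5: offset=0 data="igBQz" -> buffer=igBQzPKzSkZnBHzff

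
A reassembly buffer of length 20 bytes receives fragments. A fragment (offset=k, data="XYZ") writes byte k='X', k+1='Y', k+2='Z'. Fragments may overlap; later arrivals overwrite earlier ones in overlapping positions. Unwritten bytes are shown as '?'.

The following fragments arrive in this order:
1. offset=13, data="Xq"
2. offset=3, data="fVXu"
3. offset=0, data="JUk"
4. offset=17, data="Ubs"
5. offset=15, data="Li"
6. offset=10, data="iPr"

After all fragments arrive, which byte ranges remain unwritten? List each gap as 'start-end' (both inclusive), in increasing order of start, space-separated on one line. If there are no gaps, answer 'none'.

Answer: 7-9

Derivation:
Fragment 1: offset=13 len=2
Fragment 2: offset=3 len=4
Fragment 3: offset=0 len=3
Fragment 4: offset=17 len=3
Fragment 5: offset=15 len=2
Fragment 6: offset=10 len=3
Gaps: 7-9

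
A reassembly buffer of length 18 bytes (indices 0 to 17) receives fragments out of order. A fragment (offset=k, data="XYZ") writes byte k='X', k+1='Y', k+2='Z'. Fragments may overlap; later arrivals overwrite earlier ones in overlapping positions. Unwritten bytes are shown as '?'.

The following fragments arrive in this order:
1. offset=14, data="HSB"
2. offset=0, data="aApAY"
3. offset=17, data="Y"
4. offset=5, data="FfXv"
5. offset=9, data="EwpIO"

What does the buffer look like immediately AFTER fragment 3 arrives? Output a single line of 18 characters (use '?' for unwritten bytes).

Answer: aApAY?????????HSBY

Derivation:
Fragment 1: offset=14 data="HSB" -> buffer=??????????????HSB?
Fragment 2: offset=0 data="aApAY" -> buffer=aApAY?????????HSB?
Fragment 3: offset=17 data="Y" -> buffer=aApAY?????????HSBY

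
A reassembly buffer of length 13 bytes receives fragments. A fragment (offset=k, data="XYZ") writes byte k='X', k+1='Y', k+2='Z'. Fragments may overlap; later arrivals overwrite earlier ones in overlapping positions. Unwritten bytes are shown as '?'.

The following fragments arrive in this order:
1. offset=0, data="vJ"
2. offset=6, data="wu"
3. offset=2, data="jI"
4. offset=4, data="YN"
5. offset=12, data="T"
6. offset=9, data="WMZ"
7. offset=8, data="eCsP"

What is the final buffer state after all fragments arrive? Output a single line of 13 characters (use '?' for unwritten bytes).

Answer: vJjIYNwueCsPT

Derivation:
Fragment 1: offset=0 data="vJ" -> buffer=vJ???????????
Fragment 2: offset=6 data="wu" -> buffer=vJ????wu?????
Fragment 3: offset=2 data="jI" -> buffer=vJjI??wu?????
Fragment 4: offset=4 data="YN" -> buffer=vJjIYNwu?????
Fragment 5: offset=12 data="T" -> buffer=vJjIYNwu????T
Fragment 6: offset=9 data="WMZ" -> buffer=vJjIYNwu?WMZT
Fragment 7: offset=8 data="eCsP" -> buffer=vJjIYNwueCsPT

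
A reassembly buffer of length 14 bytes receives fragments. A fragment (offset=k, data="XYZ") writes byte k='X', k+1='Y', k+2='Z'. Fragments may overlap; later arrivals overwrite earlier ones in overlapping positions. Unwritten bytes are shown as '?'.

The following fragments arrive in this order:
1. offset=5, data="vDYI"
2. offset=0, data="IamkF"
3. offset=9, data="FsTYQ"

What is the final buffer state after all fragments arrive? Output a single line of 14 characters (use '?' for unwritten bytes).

Fragment 1: offset=5 data="vDYI" -> buffer=?????vDYI?????
Fragment 2: offset=0 data="IamkF" -> buffer=IamkFvDYI?????
Fragment 3: offset=9 data="FsTYQ" -> buffer=IamkFvDYIFsTYQ

Answer: IamkFvDYIFsTYQ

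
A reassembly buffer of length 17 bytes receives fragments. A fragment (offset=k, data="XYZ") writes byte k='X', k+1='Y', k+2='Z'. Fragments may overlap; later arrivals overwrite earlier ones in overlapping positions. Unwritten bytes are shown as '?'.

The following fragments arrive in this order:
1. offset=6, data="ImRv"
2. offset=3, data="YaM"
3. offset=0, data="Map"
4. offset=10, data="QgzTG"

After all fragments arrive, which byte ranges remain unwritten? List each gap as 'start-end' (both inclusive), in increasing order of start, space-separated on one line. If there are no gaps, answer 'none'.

Answer: 15-16

Derivation:
Fragment 1: offset=6 len=4
Fragment 2: offset=3 len=3
Fragment 3: offset=0 len=3
Fragment 4: offset=10 len=5
Gaps: 15-16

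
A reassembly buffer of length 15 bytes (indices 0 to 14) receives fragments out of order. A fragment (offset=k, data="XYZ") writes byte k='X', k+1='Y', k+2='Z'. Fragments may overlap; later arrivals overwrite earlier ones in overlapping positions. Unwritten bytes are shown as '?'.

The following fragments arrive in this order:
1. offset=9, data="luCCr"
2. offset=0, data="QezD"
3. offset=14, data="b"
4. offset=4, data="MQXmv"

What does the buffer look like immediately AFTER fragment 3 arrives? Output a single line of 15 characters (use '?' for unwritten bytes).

Answer: QezD?????luCCrb

Derivation:
Fragment 1: offset=9 data="luCCr" -> buffer=?????????luCCr?
Fragment 2: offset=0 data="QezD" -> buffer=QezD?????luCCr?
Fragment 3: offset=14 data="b" -> buffer=QezD?????luCCrb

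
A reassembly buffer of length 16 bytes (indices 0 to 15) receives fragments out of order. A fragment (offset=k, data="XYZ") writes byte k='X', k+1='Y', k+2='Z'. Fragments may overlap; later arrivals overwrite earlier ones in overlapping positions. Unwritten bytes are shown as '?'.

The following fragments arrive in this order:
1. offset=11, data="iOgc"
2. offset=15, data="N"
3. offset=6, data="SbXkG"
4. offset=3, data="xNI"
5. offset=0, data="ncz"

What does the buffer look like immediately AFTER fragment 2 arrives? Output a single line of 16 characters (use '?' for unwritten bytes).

Fragment 1: offset=11 data="iOgc" -> buffer=???????????iOgc?
Fragment 2: offset=15 data="N" -> buffer=???????????iOgcN

Answer: ???????????iOgcN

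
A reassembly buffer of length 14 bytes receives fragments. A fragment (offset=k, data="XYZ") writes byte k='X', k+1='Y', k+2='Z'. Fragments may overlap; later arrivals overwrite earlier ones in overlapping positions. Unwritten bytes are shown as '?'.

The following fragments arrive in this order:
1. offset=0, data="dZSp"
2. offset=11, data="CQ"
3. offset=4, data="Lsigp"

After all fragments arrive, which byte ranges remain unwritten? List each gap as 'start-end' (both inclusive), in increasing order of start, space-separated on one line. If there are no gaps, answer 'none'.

Answer: 9-10 13-13

Derivation:
Fragment 1: offset=0 len=4
Fragment 2: offset=11 len=2
Fragment 3: offset=4 len=5
Gaps: 9-10 13-13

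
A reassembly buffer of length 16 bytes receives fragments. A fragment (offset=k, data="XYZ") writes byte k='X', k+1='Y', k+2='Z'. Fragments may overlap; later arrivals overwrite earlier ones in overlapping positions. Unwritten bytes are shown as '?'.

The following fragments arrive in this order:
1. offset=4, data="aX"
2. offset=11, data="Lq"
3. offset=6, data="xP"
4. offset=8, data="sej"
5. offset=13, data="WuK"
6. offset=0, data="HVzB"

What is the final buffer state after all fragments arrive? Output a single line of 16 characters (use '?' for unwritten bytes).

Answer: HVzBaXxPsejLqWuK

Derivation:
Fragment 1: offset=4 data="aX" -> buffer=????aX??????????
Fragment 2: offset=11 data="Lq" -> buffer=????aX?????Lq???
Fragment 3: offset=6 data="xP" -> buffer=????aXxP???Lq???
Fragment 4: offset=8 data="sej" -> buffer=????aXxPsejLq???
Fragment 5: offset=13 data="WuK" -> buffer=????aXxPsejLqWuK
Fragment 6: offset=0 data="HVzB" -> buffer=HVzBaXxPsejLqWuK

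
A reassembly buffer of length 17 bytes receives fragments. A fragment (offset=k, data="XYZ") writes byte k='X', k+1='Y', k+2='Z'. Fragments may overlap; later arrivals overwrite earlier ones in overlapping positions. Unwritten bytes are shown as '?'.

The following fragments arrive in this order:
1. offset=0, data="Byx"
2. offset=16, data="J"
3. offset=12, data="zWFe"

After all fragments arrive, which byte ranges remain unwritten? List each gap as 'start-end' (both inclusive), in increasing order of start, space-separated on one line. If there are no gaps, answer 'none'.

Answer: 3-11

Derivation:
Fragment 1: offset=0 len=3
Fragment 2: offset=16 len=1
Fragment 3: offset=12 len=4
Gaps: 3-11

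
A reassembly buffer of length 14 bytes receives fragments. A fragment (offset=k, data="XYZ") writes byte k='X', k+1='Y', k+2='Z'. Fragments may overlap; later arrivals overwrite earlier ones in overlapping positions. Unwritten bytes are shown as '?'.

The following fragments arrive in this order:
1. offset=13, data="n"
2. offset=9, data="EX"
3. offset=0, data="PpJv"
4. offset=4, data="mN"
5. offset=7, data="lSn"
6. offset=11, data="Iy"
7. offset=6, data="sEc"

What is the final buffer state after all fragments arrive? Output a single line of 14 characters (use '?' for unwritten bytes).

Fragment 1: offset=13 data="n" -> buffer=?????????????n
Fragment 2: offset=9 data="EX" -> buffer=?????????EX??n
Fragment 3: offset=0 data="PpJv" -> buffer=PpJv?????EX??n
Fragment 4: offset=4 data="mN" -> buffer=PpJvmN???EX??n
Fragment 5: offset=7 data="lSn" -> buffer=PpJvmN?lSnX??n
Fragment 6: offset=11 data="Iy" -> buffer=PpJvmN?lSnXIyn
Fragment 7: offset=6 data="sEc" -> buffer=PpJvmNsEcnXIyn

Answer: PpJvmNsEcnXIyn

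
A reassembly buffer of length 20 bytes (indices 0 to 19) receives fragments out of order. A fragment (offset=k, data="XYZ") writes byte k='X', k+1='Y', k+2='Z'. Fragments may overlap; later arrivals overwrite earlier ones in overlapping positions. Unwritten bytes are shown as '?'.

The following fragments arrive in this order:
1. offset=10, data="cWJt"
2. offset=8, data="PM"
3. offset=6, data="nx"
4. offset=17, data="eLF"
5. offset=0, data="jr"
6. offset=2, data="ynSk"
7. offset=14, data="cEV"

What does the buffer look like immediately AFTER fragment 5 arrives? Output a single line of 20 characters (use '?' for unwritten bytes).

Answer: jr????nxPMcWJt???eLF

Derivation:
Fragment 1: offset=10 data="cWJt" -> buffer=??????????cWJt??????
Fragment 2: offset=8 data="PM" -> buffer=????????PMcWJt??????
Fragment 3: offset=6 data="nx" -> buffer=??????nxPMcWJt??????
Fragment 4: offset=17 data="eLF" -> buffer=??????nxPMcWJt???eLF
Fragment 5: offset=0 data="jr" -> buffer=jr????nxPMcWJt???eLF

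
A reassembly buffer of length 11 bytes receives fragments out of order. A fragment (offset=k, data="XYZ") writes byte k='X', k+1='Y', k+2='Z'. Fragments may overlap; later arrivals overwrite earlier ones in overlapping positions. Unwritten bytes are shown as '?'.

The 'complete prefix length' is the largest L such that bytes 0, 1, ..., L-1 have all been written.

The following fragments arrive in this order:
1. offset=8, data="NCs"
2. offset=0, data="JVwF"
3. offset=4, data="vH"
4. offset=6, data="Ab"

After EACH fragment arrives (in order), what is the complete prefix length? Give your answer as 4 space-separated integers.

Answer: 0 4 6 11

Derivation:
Fragment 1: offset=8 data="NCs" -> buffer=????????NCs -> prefix_len=0
Fragment 2: offset=0 data="JVwF" -> buffer=JVwF????NCs -> prefix_len=4
Fragment 3: offset=4 data="vH" -> buffer=JVwFvH??NCs -> prefix_len=6
Fragment 4: offset=6 data="Ab" -> buffer=JVwFvHAbNCs -> prefix_len=11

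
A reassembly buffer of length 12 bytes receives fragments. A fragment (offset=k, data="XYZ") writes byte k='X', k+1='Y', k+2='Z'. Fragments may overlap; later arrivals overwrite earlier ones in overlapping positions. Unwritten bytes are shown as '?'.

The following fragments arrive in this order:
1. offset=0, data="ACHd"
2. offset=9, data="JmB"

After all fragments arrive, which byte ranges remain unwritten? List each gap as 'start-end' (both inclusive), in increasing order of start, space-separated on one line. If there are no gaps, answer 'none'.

Answer: 4-8

Derivation:
Fragment 1: offset=0 len=4
Fragment 2: offset=9 len=3
Gaps: 4-8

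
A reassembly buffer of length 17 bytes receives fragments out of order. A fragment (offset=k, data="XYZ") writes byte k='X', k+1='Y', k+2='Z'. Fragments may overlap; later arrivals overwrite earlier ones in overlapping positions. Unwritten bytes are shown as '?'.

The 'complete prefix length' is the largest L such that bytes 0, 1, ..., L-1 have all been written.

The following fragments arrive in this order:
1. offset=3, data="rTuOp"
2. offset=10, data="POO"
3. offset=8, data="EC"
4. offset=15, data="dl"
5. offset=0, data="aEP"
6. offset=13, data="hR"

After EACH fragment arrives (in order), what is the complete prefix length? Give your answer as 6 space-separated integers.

Fragment 1: offset=3 data="rTuOp" -> buffer=???rTuOp????????? -> prefix_len=0
Fragment 2: offset=10 data="POO" -> buffer=???rTuOp??POO???? -> prefix_len=0
Fragment 3: offset=8 data="EC" -> buffer=???rTuOpECPOO???? -> prefix_len=0
Fragment 4: offset=15 data="dl" -> buffer=???rTuOpECPOO??dl -> prefix_len=0
Fragment 5: offset=0 data="aEP" -> buffer=aEPrTuOpECPOO??dl -> prefix_len=13
Fragment 6: offset=13 data="hR" -> buffer=aEPrTuOpECPOOhRdl -> prefix_len=17

Answer: 0 0 0 0 13 17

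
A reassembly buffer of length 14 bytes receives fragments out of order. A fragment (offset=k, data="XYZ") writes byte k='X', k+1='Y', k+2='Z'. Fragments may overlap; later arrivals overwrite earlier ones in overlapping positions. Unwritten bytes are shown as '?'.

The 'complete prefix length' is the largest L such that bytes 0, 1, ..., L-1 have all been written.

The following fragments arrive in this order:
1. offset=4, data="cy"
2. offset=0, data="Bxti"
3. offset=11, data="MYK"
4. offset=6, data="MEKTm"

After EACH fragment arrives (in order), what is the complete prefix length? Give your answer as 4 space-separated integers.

Answer: 0 6 6 14

Derivation:
Fragment 1: offset=4 data="cy" -> buffer=????cy???????? -> prefix_len=0
Fragment 2: offset=0 data="Bxti" -> buffer=Bxticy???????? -> prefix_len=6
Fragment 3: offset=11 data="MYK" -> buffer=Bxticy?????MYK -> prefix_len=6
Fragment 4: offset=6 data="MEKTm" -> buffer=BxticyMEKTmMYK -> prefix_len=14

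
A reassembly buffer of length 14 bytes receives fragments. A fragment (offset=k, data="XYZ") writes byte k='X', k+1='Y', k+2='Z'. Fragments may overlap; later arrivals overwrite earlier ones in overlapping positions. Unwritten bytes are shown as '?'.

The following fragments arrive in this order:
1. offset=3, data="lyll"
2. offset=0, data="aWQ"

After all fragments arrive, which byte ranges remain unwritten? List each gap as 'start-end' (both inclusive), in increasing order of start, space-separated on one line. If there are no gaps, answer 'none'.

Fragment 1: offset=3 len=4
Fragment 2: offset=0 len=3
Gaps: 7-13

Answer: 7-13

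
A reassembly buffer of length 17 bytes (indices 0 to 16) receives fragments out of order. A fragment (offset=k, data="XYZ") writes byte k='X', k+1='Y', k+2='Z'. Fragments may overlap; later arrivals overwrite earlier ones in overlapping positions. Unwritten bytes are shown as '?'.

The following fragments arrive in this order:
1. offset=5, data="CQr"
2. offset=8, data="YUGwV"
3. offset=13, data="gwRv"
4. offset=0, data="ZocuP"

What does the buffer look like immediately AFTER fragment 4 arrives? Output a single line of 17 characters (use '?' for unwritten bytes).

Fragment 1: offset=5 data="CQr" -> buffer=?????CQr?????????
Fragment 2: offset=8 data="YUGwV" -> buffer=?????CQrYUGwV????
Fragment 3: offset=13 data="gwRv" -> buffer=?????CQrYUGwVgwRv
Fragment 4: offset=0 data="ZocuP" -> buffer=ZocuPCQrYUGwVgwRv

Answer: ZocuPCQrYUGwVgwRv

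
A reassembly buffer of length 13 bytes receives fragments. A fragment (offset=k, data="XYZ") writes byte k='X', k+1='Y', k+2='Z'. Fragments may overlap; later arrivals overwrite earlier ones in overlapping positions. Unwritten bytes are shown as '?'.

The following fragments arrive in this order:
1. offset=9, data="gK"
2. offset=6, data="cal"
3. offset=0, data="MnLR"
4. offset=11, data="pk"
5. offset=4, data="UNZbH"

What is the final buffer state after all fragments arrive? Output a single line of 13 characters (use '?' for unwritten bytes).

Answer: MnLRUNZbHgKpk

Derivation:
Fragment 1: offset=9 data="gK" -> buffer=?????????gK??
Fragment 2: offset=6 data="cal" -> buffer=??????calgK??
Fragment 3: offset=0 data="MnLR" -> buffer=MnLR??calgK??
Fragment 4: offset=11 data="pk" -> buffer=MnLR??calgKpk
Fragment 5: offset=4 data="UNZbH" -> buffer=MnLRUNZbHgKpk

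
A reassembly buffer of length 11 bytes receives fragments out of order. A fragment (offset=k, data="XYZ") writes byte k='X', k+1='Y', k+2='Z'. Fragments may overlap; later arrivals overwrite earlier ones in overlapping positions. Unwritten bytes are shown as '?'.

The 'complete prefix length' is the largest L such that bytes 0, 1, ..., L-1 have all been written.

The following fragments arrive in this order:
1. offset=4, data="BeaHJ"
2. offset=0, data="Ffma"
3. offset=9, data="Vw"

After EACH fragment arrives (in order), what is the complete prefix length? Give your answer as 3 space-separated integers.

Fragment 1: offset=4 data="BeaHJ" -> buffer=????BeaHJ?? -> prefix_len=0
Fragment 2: offset=0 data="Ffma" -> buffer=FfmaBeaHJ?? -> prefix_len=9
Fragment 3: offset=9 data="Vw" -> buffer=FfmaBeaHJVw -> prefix_len=11

Answer: 0 9 11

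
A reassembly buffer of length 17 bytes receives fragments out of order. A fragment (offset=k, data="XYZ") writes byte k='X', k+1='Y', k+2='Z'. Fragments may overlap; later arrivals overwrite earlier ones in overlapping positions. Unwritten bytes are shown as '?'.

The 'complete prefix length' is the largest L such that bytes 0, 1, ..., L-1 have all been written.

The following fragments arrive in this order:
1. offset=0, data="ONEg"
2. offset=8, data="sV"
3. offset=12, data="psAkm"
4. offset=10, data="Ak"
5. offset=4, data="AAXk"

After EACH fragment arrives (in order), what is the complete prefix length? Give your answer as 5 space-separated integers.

Fragment 1: offset=0 data="ONEg" -> buffer=ONEg????????????? -> prefix_len=4
Fragment 2: offset=8 data="sV" -> buffer=ONEg????sV??????? -> prefix_len=4
Fragment 3: offset=12 data="psAkm" -> buffer=ONEg????sV??psAkm -> prefix_len=4
Fragment 4: offset=10 data="Ak" -> buffer=ONEg????sVAkpsAkm -> prefix_len=4
Fragment 5: offset=4 data="AAXk" -> buffer=ONEgAAXksVAkpsAkm -> prefix_len=17

Answer: 4 4 4 4 17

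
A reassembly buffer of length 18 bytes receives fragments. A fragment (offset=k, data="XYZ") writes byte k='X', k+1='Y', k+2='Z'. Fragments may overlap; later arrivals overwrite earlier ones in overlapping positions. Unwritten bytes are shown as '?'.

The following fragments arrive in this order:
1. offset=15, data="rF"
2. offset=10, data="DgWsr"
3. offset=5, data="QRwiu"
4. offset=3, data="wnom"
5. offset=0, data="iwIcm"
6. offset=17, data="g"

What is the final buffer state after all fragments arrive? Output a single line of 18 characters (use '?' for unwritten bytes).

Answer: iwIcmomwiuDgWsrrFg

Derivation:
Fragment 1: offset=15 data="rF" -> buffer=???????????????rF?
Fragment 2: offset=10 data="DgWsr" -> buffer=??????????DgWsrrF?
Fragment 3: offset=5 data="QRwiu" -> buffer=?????QRwiuDgWsrrF?
Fragment 4: offset=3 data="wnom" -> buffer=???wnomwiuDgWsrrF?
Fragment 5: offset=0 data="iwIcm" -> buffer=iwIcmomwiuDgWsrrF?
Fragment 6: offset=17 data="g" -> buffer=iwIcmomwiuDgWsrrFg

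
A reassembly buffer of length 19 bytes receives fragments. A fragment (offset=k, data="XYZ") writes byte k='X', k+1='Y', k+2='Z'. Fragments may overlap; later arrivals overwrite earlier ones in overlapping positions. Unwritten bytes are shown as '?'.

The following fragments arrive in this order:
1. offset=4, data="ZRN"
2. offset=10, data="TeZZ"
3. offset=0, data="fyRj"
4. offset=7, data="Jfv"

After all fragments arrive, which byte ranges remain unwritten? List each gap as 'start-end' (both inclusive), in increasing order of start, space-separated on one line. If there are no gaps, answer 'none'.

Fragment 1: offset=4 len=3
Fragment 2: offset=10 len=4
Fragment 3: offset=0 len=4
Fragment 4: offset=7 len=3
Gaps: 14-18

Answer: 14-18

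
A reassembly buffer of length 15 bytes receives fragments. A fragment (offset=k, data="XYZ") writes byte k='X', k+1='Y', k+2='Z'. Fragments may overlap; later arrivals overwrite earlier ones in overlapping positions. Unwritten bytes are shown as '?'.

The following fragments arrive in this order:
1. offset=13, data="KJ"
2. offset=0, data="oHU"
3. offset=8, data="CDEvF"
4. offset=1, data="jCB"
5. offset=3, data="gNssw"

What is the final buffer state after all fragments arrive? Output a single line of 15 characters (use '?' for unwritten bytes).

Answer: ojCgNsswCDEvFKJ

Derivation:
Fragment 1: offset=13 data="KJ" -> buffer=?????????????KJ
Fragment 2: offset=0 data="oHU" -> buffer=oHU??????????KJ
Fragment 3: offset=8 data="CDEvF" -> buffer=oHU?????CDEvFKJ
Fragment 4: offset=1 data="jCB" -> buffer=ojCB????CDEvFKJ
Fragment 5: offset=3 data="gNssw" -> buffer=ojCgNsswCDEvFKJ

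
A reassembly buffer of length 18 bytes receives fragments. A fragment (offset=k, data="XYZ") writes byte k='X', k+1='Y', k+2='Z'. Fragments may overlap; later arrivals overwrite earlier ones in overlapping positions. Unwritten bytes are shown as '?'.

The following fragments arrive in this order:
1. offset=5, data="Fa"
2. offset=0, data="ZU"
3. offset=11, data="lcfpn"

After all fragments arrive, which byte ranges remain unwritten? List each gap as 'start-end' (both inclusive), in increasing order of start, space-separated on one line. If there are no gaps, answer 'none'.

Answer: 2-4 7-10 16-17

Derivation:
Fragment 1: offset=5 len=2
Fragment 2: offset=0 len=2
Fragment 3: offset=11 len=5
Gaps: 2-4 7-10 16-17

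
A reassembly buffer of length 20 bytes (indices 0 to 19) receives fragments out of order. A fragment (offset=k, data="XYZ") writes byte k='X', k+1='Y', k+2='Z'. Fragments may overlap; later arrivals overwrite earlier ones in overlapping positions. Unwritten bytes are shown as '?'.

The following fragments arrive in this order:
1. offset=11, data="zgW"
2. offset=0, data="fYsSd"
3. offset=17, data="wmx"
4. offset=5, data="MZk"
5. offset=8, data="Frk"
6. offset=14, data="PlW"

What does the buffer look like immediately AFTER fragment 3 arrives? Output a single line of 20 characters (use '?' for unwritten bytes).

Fragment 1: offset=11 data="zgW" -> buffer=???????????zgW??????
Fragment 2: offset=0 data="fYsSd" -> buffer=fYsSd??????zgW??????
Fragment 3: offset=17 data="wmx" -> buffer=fYsSd??????zgW???wmx

Answer: fYsSd??????zgW???wmx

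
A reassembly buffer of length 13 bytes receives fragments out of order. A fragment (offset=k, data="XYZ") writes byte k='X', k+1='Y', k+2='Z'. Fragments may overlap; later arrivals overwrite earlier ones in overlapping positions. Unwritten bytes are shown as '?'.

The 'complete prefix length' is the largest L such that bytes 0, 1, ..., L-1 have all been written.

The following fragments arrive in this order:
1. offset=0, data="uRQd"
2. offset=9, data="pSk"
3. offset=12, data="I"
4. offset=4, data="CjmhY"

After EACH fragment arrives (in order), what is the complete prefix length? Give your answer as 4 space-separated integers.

Answer: 4 4 4 13

Derivation:
Fragment 1: offset=0 data="uRQd" -> buffer=uRQd????????? -> prefix_len=4
Fragment 2: offset=9 data="pSk" -> buffer=uRQd?????pSk? -> prefix_len=4
Fragment 3: offset=12 data="I" -> buffer=uRQd?????pSkI -> prefix_len=4
Fragment 4: offset=4 data="CjmhY" -> buffer=uRQdCjmhYpSkI -> prefix_len=13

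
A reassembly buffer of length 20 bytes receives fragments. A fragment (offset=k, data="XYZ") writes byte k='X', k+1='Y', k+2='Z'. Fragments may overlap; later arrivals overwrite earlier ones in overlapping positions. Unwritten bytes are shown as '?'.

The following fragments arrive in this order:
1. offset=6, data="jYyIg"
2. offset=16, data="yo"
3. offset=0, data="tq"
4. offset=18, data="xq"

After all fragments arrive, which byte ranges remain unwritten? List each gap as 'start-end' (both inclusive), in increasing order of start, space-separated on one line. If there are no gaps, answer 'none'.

Fragment 1: offset=6 len=5
Fragment 2: offset=16 len=2
Fragment 3: offset=0 len=2
Fragment 4: offset=18 len=2
Gaps: 2-5 11-15

Answer: 2-5 11-15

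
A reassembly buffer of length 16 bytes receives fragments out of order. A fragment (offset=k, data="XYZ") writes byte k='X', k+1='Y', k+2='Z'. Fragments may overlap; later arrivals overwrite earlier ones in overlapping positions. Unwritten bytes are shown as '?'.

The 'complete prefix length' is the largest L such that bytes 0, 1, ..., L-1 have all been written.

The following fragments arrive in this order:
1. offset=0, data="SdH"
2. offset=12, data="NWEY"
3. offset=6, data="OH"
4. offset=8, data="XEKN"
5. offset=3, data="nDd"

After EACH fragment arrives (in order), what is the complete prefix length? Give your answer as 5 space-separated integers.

Fragment 1: offset=0 data="SdH" -> buffer=SdH????????????? -> prefix_len=3
Fragment 2: offset=12 data="NWEY" -> buffer=SdH?????????NWEY -> prefix_len=3
Fragment 3: offset=6 data="OH" -> buffer=SdH???OH????NWEY -> prefix_len=3
Fragment 4: offset=8 data="XEKN" -> buffer=SdH???OHXEKNNWEY -> prefix_len=3
Fragment 5: offset=3 data="nDd" -> buffer=SdHnDdOHXEKNNWEY -> prefix_len=16

Answer: 3 3 3 3 16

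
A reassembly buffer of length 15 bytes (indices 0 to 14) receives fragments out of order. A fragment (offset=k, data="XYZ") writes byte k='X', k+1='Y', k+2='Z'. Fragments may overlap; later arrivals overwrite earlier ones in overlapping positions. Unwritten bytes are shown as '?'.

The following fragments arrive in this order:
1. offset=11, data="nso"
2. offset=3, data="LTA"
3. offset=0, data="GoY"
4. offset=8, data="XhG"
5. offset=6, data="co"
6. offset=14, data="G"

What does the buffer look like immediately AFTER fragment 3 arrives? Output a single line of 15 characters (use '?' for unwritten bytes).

Answer: GoYLTA?????nso?

Derivation:
Fragment 1: offset=11 data="nso" -> buffer=???????????nso?
Fragment 2: offset=3 data="LTA" -> buffer=???LTA?????nso?
Fragment 3: offset=0 data="GoY" -> buffer=GoYLTA?????nso?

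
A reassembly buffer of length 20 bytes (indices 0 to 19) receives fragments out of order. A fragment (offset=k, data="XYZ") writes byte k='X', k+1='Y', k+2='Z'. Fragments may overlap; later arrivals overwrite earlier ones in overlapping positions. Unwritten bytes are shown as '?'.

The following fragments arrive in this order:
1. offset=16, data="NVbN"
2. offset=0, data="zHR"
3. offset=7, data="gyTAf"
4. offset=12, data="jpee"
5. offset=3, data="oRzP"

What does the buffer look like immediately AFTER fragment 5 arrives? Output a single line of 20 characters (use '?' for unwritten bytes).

Fragment 1: offset=16 data="NVbN" -> buffer=????????????????NVbN
Fragment 2: offset=0 data="zHR" -> buffer=zHR?????????????NVbN
Fragment 3: offset=7 data="gyTAf" -> buffer=zHR????gyTAf????NVbN
Fragment 4: offset=12 data="jpee" -> buffer=zHR????gyTAfjpeeNVbN
Fragment 5: offset=3 data="oRzP" -> buffer=zHRoRzPgyTAfjpeeNVbN

Answer: zHRoRzPgyTAfjpeeNVbN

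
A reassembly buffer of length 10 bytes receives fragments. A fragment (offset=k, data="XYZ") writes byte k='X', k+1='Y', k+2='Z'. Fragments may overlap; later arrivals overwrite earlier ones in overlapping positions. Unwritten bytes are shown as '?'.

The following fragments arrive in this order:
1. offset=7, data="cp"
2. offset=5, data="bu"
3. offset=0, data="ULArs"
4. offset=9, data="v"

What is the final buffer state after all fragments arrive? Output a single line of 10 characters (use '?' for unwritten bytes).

Answer: ULArsbucpv

Derivation:
Fragment 1: offset=7 data="cp" -> buffer=???????cp?
Fragment 2: offset=5 data="bu" -> buffer=?????bucp?
Fragment 3: offset=0 data="ULArs" -> buffer=ULArsbucp?
Fragment 4: offset=9 data="v" -> buffer=ULArsbucpv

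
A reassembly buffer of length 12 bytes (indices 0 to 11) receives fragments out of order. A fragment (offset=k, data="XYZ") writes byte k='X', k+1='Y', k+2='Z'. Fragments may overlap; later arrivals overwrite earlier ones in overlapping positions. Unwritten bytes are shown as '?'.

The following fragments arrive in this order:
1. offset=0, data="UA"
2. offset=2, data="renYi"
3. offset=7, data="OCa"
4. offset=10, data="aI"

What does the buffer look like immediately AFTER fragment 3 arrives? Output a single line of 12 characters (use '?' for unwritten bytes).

Answer: UArenYiOCa??

Derivation:
Fragment 1: offset=0 data="UA" -> buffer=UA??????????
Fragment 2: offset=2 data="renYi" -> buffer=UArenYi?????
Fragment 3: offset=7 data="OCa" -> buffer=UArenYiOCa??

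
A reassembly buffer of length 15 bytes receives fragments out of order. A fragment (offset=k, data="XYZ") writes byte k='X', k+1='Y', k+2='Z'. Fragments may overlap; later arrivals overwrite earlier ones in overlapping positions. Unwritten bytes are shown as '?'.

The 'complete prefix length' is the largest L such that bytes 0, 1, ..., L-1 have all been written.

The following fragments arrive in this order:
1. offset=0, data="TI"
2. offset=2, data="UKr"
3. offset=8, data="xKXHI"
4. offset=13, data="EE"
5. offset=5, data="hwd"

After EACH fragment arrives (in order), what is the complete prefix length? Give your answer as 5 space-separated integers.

Fragment 1: offset=0 data="TI" -> buffer=TI????????????? -> prefix_len=2
Fragment 2: offset=2 data="UKr" -> buffer=TIUKr?????????? -> prefix_len=5
Fragment 3: offset=8 data="xKXHI" -> buffer=TIUKr???xKXHI?? -> prefix_len=5
Fragment 4: offset=13 data="EE" -> buffer=TIUKr???xKXHIEE -> prefix_len=5
Fragment 5: offset=5 data="hwd" -> buffer=TIUKrhwdxKXHIEE -> prefix_len=15

Answer: 2 5 5 5 15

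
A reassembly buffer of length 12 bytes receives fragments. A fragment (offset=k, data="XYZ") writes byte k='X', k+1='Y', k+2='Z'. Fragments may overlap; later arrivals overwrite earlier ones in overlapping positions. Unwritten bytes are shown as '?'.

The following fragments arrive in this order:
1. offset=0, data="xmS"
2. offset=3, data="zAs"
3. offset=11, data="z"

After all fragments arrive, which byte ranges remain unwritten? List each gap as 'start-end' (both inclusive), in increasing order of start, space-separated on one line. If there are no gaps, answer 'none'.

Fragment 1: offset=0 len=3
Fragment 2: offset=3 len=3
Fragment 3: offset=11 len=1
Gaps: 6-10

Answer: 6-10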